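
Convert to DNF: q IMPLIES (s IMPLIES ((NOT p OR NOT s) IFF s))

NOT q OR NOT s OR (s AND NOT p)

q IMPLIES (s IMPLIES ((NOT p OR NOT s) IFF s))
= NOT q OR (s IMPLIES ((NOT p OR NOT s) IFF s))   [eliminate IMPLIES]
= NOT q OR NOT s OR ((NOT p OR NOT s) IFF s)   [eliminate IMPLIES]
= NOT q OR NOT s OR (((NOT p OR NOT s) IMPLIES s) AND (s IMPLIES (NOT p OR NOT s)))   [eliminate IFF]
= NOT q OR NOT s OR ((NOT (NOT p OR NOT s) OR s) AND (s IMPLIES (NOT p OR NOT s)))   [eliminate IMPLIES]
= NOT q OR NOT s OR ((NOT (NOT p OR NOT s) OR s) AND (NOT s OR NOT p OR NOT s))   [eliminate IMPLIES]
= NOT q OR NOT s OR (((NOT NOT p AND NOT NOT s) OR s) AND (NOT s OR NOT p OR NOT s))   [De Morgan]
= NOT q OR NOT s OR (((p AND NOT NOT s) OR s) AND (NOT s OR NOT p OR NOT s))   [double negation]
= NOT q OR NOT s OR (((p AND s) OR s) AND (NOT s OR NOT p OR NOT s))   [double negation]
= NOT q OR NOT s OR (p AND s AND NOT s) OR (p AND s AND NOT p) OR (p AND s AND NOT s) OR (s AND NOT s) OR (s AND NOT p) OR (s AND NOT s)   [distribute AND over OR]
= NOT q OR NOT s OR (s AND NOT p)   [simplify]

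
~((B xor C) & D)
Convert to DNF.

~((B xor C) & D)
≡ ~(((B & ~C) | (~B & C)) & D)   [expand xor]
≡ ~((B & ~C) | (~B & C)) | ~D   [De Morgan]
≡ (~(B & ~C) & ~(~B & C)) | ~D   [De Morgan]
≡ ((~B | ~~C) & ~(~B & C)) | ~D   [De Morgan]
≡ ((~B | C) & ~(~B & C)) | ~D   [double negation]
≡ ((~B | C) & (~~B | ~C)) | ~D   [De Morgan]
≡ ((~B | C) & (B | ~C)) | ~D   [double negation]
≡ (~B & B) | (~B & ~C) | (C & B) | (C & ~C) | ~D   [distribute & over |]
≡ (~B & ~C) | (C & B) | ~D   [simplify]

(~B & ~C) | (C & B) | ~D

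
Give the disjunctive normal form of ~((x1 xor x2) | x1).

~((x1 xor x2) | x1)
≡ ~((x1 & ~x2) | (~x1 & x2) | x1)   [expand xor]
≡ ~(x1 & ~x2) & ~(~x1 & x2) & ~x1   [De Morgan]
≡ (~x1 | ~~x2) & ~(~x1 & x2) & ~x1   [De Morgan]
≡ (~x1 | x2) & ~(~x1 & x2) & ~x1   [double negation]
≡ (~x1 | x2) & (~~x1 | ~x2) & ~x1   [De Morgan]
≡ (~x1 | x2) & (x1 | ~x2) & ~x1   [double negation]
≡ (~x1 & x1 & ~x1) | (~x1 & ~x2 & ~x1) | (x2 & x1 & ~x1) | (x2 & ~x2 & ~x1)   [distribute & over |]
≡ ~x1 & ~x2   [simplify]

~x1 & ~x2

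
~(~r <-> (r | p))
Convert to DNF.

~(~r <-> (r | p))
≡ ~((~r -> (r | p)) & ((r | p) -> ~r))   [eliminate <->]
≡ ~((~~r | r | p) & ((r | p) -> ~r))   [eliminate ->]
≡ ~((~~r | r | p) & (~(r | p) | ~r))   [eliminate ->]
≡ ~(~~r | r | p) | ~(~(r | p) | ~r)   [De Morgan]
≡ (~~~r & ~r & ~p) | ~(~(r | p) | ~r)   [De Morgan]
≡ (~r & ~r & ~p) | ~(~(r | p) | ~r)   [double negation]
≡ (~r & ~r & ~p) | (~~(r | p) & ~~r)   [De Morgan]
≡ (~r & ~r & ~p) | ((r | p) & ~~r)   [double negation]
≡ (~r & ~r & ~p) | ((r | p) & r)   [double negation]
≡ (~r & ~r & ~p) | (r & r) | (p & r)   [distribute & over |]
≡ (~r & ~p) | r   [simplify]

(~r & ~p) | r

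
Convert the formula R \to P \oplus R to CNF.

\lnot R \lor \lnot P

R \to P \oplus R
≡ \lnot R \lor (P \oplus R)   — eliminate \to
≡ \lnot R \lor (P \lor R) \land \lnot (P \land R)   — expand \oplus
≡ \lnot R \lor (P \lor R) \land (\lnot P \lor \lnot R)   — De Morgan
≡ (\lnot R \lor P \lor R) \land (\lnot R \lor \lnot P \lor \lnot R)   — distribute \lor over \land
≡ \lnot R \lor \lnot P   — simplify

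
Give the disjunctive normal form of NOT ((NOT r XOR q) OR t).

NOT ((NOT r XOR q) OR t)
≡ NOT ((NOT r AND NOT q) OR (NOT NOT r AND q) OR t)
≡ NOT (NOT r AND NOT q) AND NOT (NOT NOT r AND q) AND NOT t
≡ (NOT NOT r OR NOT NOT q) AND NOT (NOT NOT r AND q) AND NOT t
≡ (r OR NOT NOT q) AND NOT (NOT NOT r AND q) AND NOT t
≡ (r OR q) AND NOT (NOT NOT r AND q) AND NOT t
≡ (r OR q) AND (NOT NOT NOT r OR NOT q) AND NOT t
≡ (r OR q) AND (NOT r OR NOT q) AND NOT t
≡ (r AND NOT r AND NOT t) OR (r AND NOT q AND NOT t) OR (q AND NOT r AND NOT t) OR (q AND NOT q AND NOT t)
≡ (r AND NOT q AND NOT t) OR (q AND NOT r AND NOT t)

(r AND NOT q AND NOT t) OR (q AND NOT r AND NOT t)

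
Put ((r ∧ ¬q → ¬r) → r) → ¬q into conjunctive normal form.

¬r ∨ ¬q

((r ∧ ¬q → ¬r) → r) → ¬q
= ¬((r ∧ ¬q → ¬r) → r) ∨ ¬q   [eliminate →]
= ¬(¬(r ∧ ¬q → ¬r) ∨ r) ∨ ¬q   [eliminate →]
= ¬(¬(¬(r ∧ ¬q) ∨ ¬r) ∨ r) ∨ ¬q   [eliminate →]
= ¬¬(¬(r ∧ ¬q) ∨ ¬r) ∧ ¬r ∨ ¬q   [De Morgan]
= (¬(r ∧ ¬q) ∨ ¬r) ∧ ¬r ∨ ¬q   [double negation]
= (¬r ∨ ¬¬q ∨ ¬r) ∧ ¬r ∨ ¬q   [De Morgan]
= (¬r ∨ q ∨ ¬r) ∧ ¬r ∨ ¬q   [double negation]
= (¬r ∨ q ∨ ¬r ∨ ¬q) ∧ (¬r ∨ ¬q)   [distribute ∨ over ∧]
= ¬r ∨ ¬q   [simplify]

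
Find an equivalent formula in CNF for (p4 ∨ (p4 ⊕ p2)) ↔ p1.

(¬p4 ∨ p1) ∧ (¬p2 ∨ p4 ∨ p1) ∧ (¬p1 ∨ p4 ∨ p2)

(p4 ∨ (p4 ⊕ p2)) ↔ p1
≡ ((p4 ∨ (p4 ⊕ p2)) → p1) ∧ (p1 → (p4 ∨ (p4 ⊕ p2)))   (eliminate ↔)
≡ (¬(p4 ∨ (p4 ⊕ p2)) ∨ p1) ∧ (p1 → (p4 ∨ (p4 ⊕ p2)))   (eliminate →)
≡ (¬(p4 ∨ ((p4 ∨ p2) ∧ ¬(p4 ∧ p2))) ∨ p1) ∧ (p1 → (p4 ∨ (p4 ⊕ p2)))   (expand ⊕)
≡ (¬(p4 ∨ ((p4 ∨ p2) ∧ ¬(p4 ∧ p2))) ∨ p1) ∧ (¬p1 ∨ p4 ∨ (p4 ⊕ p2))   (eliminate →)
≡ (¬(p4 ∨ ((p4 ∨ p2) ∧ ¬(p4 ∧ p2))) ∨ p1) ∧ (¬p1 ∨ p4 ∨ ((p4 ∨ p2) ∧ ¬(p4 ∧ p2)))   (expand ⊕)
≡ ((¬p4 ∧ ¬((p4 ∨ p2) ∧ ¬(p4 ∧ p2))) ∨ p1) ∧ (¬p1 ∨ p4 ∨ ((p4 ∨ p2) ∧ ¬(p4 ∧ p2)))   (De Morgan)
≡ ((¬p4 ∧ (¬(p4 ∨ p2) ∨ ¬¬(p4 ∧ p2))) ∨ p1) ∧ (¬p1 ∨ p4 ∨ ((p4 ∨ p2) ∧ ¬(p4 ∧ p2)))   (De Morgan)
≡ ((¬p4 ∧ ((¬p4 ∧ ¬p2) ∨ ¬¬(p4 ∧ p2))) ∨ p1) ∧ (¬p1 ∨ p4 ∨ ((p4 ∨ p2) ∧ ¬(p4 ∧ p2)))   (De Morgan)
≡ ((¬p4 ∧ ((¬p4 ∧ ¬p2) ∨ (p4 ∧ p2))) ∨ p1) ∧ (¬p1 ∨ p4 ∨ ((p4 ∨ p2) ∧ ¬(p4 ∧ p2)))   (double negation)
≡ ((¬p4 ∧ ((¬p4 ∧ ¬p2) ∨ (p4 ∧ p2))) ∨ p1) ∧ (¬p1 ∨ p4 ∨ ((p4 ∨ p2) ∧ (¬p4 ∨ ¬p2)))   (De Morgan)
≡ (¬p4 ∨ p1) ∧ (¬p4 ∨ p4 ∨ p1) ∧ (¬p4 ∨ p2 ∨ p1) ∧ (¬p2 ∨ p4 ∨ p1) ∧ (¬p2 ∨ p2 ∨ p1) ∧ (¬p1 ∨ p4 ∨ p4 ∨ p2) ∧ (¬p1 ∨ p4 ∨ ¬p4 ∨ ¬p2)   (distribute ∨ over ∧)
≡ (¬p4 ∨ p1) ∧ (¬p2 ∨ p4 ∨ p1) ∧ (¬p1 ∨ p4 ∨ p2)   (simplify)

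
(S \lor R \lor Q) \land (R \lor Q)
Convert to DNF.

R \lor Q

(S \lor R \lor Q) \land (R \lor Q)
≡ (S \land R) \lor (S \land Q) \lor (R \land R) \lor (R \land Q) \lor (Q \land R) \lor (Q \land Q)   [distribute \land over \lor]
≡ R \lor Q   [simplify]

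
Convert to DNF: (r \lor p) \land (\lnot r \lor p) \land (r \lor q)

(r \land p) \lor (p \land q)

(r \lor p) \land (\lnot r \lor p) \land (r \lor q)
= (r \land \lnot r \land r) \lor (r \land \lnot r \land q) \lor (r \land p \land r) \lor (r \land p \land q) \lor (p \land \lnot r \land r) \lor (p \land \lnot r \land q) \lor (p \land p \land r) \lor (p \land p \land q)   — distribute \land over \lor
= (r \land p) \lor (p \land q)   — simplify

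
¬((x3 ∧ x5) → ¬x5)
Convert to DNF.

¬((x3 ∧ x5) → ¬x5)
= ¬(¬(x3 ∧ x5) ∨ ¬x5)   [eliminate →]
= ¬¬(x3 ∧ x5) ∧ ¬¬x5   [De Morgan]
= x3 ∧ x5 ∧ ¬¬x5   [double negation]
= x3 ∧ x5 ∧ x5   [double negation]
= x3 ∧ x5   [simplify]

x3 ∧ x5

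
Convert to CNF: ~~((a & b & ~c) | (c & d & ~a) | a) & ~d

~~((a & b & ~c) | (c & d & ~a) | a) & ~d
≡ ((a & b & ~c) | (c & d & ~a) | a) & ~d
≡ (a | c | a) & (a | d | a) & (a | ~a | a) & (b | c | a) & (b | d | a) & (b | ~a | a) & (~c | c | a) & (~c | d | a) & (~c | ~a | a) & ~d
≡ (a | c) & (a | d) & ~d

(a | c) & (a | d) & ~d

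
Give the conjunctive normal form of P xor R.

(P | R) & (~P | ~R)

P xor R
= (P | R) & ~(P & R)   (expand xor)
= (P | R) & (~P | ~R)   (De Morgan)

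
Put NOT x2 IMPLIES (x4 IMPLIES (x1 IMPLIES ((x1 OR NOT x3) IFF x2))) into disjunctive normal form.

x2 OR NOT x4 OR NOT x1

NOT x2 IMPLIES (x4 IMPLIES (x1 IMPLIES ((x1 OR NOT x3) IFF x2)))
⇔ NOT NOT x2 OR (x4 IMPLIES (x1 IMPLIES ((x1 OR NOT x3) IFF x2)))   (eliminate IMPLIES)
⇔ NOT NOT x2 OR NOT x4 OR (x1 IMPLIES ((x1 OR NOT x3) IFF x2))   (eliminate IMPLIES)
⇔ NOT NOT x2 OR NOT x4 OR NOT x1 OR ((x1 OR NOT x3) IFF x2)   (eliminate IMPLIES)
⇔ NOT NOT x2 OR NOT x4 OR NOT x1 OR (((x1 OR NOT x3) IMPLIES x2) AND (x2 IMPLIES (x1 OR NOT x3)))   (eliminate IFF)
⇔ NOT NOT x2 OR NOT x4 OR NOT x1 OR ((NOT (x1 OR NOT x3) OR x2) AND (x2 IMPLIES (x1 OR NOT x3)))   (eliminate IMPLIES)
⇔ NOT NOT x2 OR NOT x4 OR NOT x1 OR ((NOT (x1 OR NOT x3) OR x2) AND (NOT x2 OR x1 OR NOT x3))   (eliminate IMPLIES)
⇔ x2 OR NOT x4 OR NOT x1 OR ((NOT (x1 OR NOT x3) OR x2) AND (NOT x2 OR x1 OR NOT x3))   (double negation)
⇔ x2 OR NOT x4 OR NOT x1 OR (((NOT x1 AND NOT NOT x3) OR x2) AND (NOT x2 OR x1 OR NOT x3))   (De Morgan)
⇔ x2 OR NOT x4 OR NOT x1 OR (((NOT x1 AND x3) OR x2) AND (NOT x2 OR x1 OR NOT x3))   (double negation)
⇔ x2 OR NOT x4 OR NOT x1 OR (NOT x1 AND x3 AND NOT x2) OR (NOT x1 AND x3 AND x1) OR (NOT x1 AND x3 AND NOT x3) OR (x2 AND NOT x2) OR (x2 AND x1) OR (x2 AND NOT x3)   (distribute AND over OR)
⇔ x2 OR NOT x4 OR NOT x1   (simplify)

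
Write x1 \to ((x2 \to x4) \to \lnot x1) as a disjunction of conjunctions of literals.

\lnot x1 \lor x2 \land \lnot x4

x1 \to ((x2 \to x4) \to \lnot x1)
⇔ \lnot x1 \lor ((x2 \to x4) \to \lnot x1)   [eliminate \to]
⇔ \lnot x1 \lor \lnot (x2 \to x4) \lor \lnot x1   [eliminate \to]
⇔ \lnot x1 \lor \lnot (\lnot x2 \lor x4) \lor \lnot x1   [eliminate \to]
⇔ \lnot x1 \lor \lnot \lnot x2 \land \lnot x4 \lor \lnot x1   [De Morgan]
⇔ \lnot x1 \lor x2 \land \lnot x4 \lor \lnot x1   [double negation]
⇔ \lnot x1 \lor x2 \land \lnot x4   [simplify]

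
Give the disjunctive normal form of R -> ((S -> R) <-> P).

R -> ((S -> R) <-> P)
≡ ~R | ((S -> R) <-> P)   [eliminate ->]
≡ ~R | (((S -> R) -> P) & (P -> (S -> R)))   [eliminate <->]
≡ ~R | ((~(S -> R) | P) & (P -> (S -> R)))   [eliminate ->]
≡ ~R | ((~(~S | R) | P) & (P -> (S -> R)))   [eliminate ->]
≡ ~R | ((~(~S | R) | P) & (~P | (S -> R)))   [eliminate ->]
≡ ~R | ((~(~S | R) | P) & (~P | ~S | R))   [eliminate ->]
≡ ~R | (((~~S & ~R) | P) & (~P | ~S | R))   [De Morgan]
≡ ~R | (((S & ~R) | P) & (~P | ~S | R))   [double negation]
≡ ~R | (S & ~R & ~P) | (S & ~R & ~S) | (S & ~R & R) | (P & ~P) | (P & ~S) | (P & R)   [distribute & over |]
≡ ~R | (P & ~S) | (P & R)   [simplify]

~R | (P & ~S) | (P & R)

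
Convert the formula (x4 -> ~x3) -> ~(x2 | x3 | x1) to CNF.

(x4 -> ~x3) -> ~(x2 | x3 | x1)
⇔ ~(x4 -> ~x3) | ~(x2 | x3 | x1)   [eliminate ->]
⇔ ~(~x4 | ~x3) | ~(x2 | x3 | x1)   [eliminate ->]
⇔ (~~x4 & ~~x3) | ~(x2 | x3 | x1)   [De Morgan]
⇔ (x4 & ~~x3) | ~(x2 | x3 | x1)   [double negation]
⇔ (x4 & x3) | ~(x2 | x3 | x1)   [double negation]
⇔ (x4 & x3) | (~x2 & ~x3 & ~x1)   [De Morgan]
⇔ (x4 | ~x2) & (x4 | ~x3) & (x4 | ~x1) & (x3 | ~x2) & (x3 | ~x3) & (x3 | ~x1)   [distribute | over &]
⇔ (x4 | ~x2) & (x4 | ~x3) & (x4 | ~x1) & (x3 | ~x2) & (x3 | ~x1)   [simplify]

(x4 | ~x2) & (x4 | ~x3) & (x4 | ~x1) & (x3 | ~x2) & (x3 | ~x1)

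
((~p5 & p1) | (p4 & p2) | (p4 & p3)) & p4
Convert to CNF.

((~p5 & p1) | (p4 & p2) | (p4 & p3)) & p4
⇔ (~p5 | p4 | p4) & (~p5 | p4 | p3) & (~p5 | p2 | p4) & (~p5 | p2 | p3) & (p1 | p4 | p4) & (p1 | p4 | p3) & (p1 | p2 | p4) & (p1 | p2 | p3) & p4   [distribute | over &]
⇔ (~p5 | p2 | p3) & (p1 | p2 | p3) & p4   [simplify]

(~p5 | p2 | p3) & (p1 | p2 | p3) & p4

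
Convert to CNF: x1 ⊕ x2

x1 ⊕ x2
= (x1 ∨ x2) ∧ ¬(x1 ∧ x2)   (expand ⊕)
= (x1 ∨ x2) ∧ (¬x1 ∨ ¬x2)   (De Morgan)

(x1 ∨ x2) ∧ (¬x1 ∨ ¬x2)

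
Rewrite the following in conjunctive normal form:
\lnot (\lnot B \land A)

B \lor \lnot A

\lnot (\lnot B \land A)
⇔ \lnot \lnot B \lor \lnot A   (De Morgan)
⇔ B \lor \lnot A   (double negation)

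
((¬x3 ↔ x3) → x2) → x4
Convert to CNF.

(x3 ∨ x4) ∧ (¬x3 ∨ x4) ∧ (¬x2 ∨ x4)

((¬x3 ↔ x3) → x2) → x4
≡ ¬((¬x3 ↔ x3) → x2) ∨ x4   [eliminate →]
≡ ¬(¬(¬x3 ↔ x3) ∨ x2) ∨ x4   [eliminate →]
≡ ¬(¬((¬x3 → x3) ∧ (x3 → ¬x3)) ∨ x2) ∨ x4   [eliminate ↔]
≡ ¬(¬((¬¬x3 ∨ x3) ∧ (x3 → ¬x3)) ∨ x2) ∨ x4   [eliminate →]
≡ ¬(¬((¬¬x3 ∨ x3) ∧ (¬x3 ∨ ¬x3)) ∨ x2) ∨ x4   [eliminate →]
≡ ¬¬((¬¬x3 ∨ x3) ∧ (¬x3 ∨ ¬x3)) ∧ ¬x2 ∨ x4   [De Morgan]
≡ (¬¬x3 ∨ x3) ∧ (¬x3 ∨ ¬x3) ∧ ¬x2 ∨ x4   [double negation]
≡ (x3 ∨ x3) ∧ (¬x3 ∨ ¬x3) ∧ ¬x2 ∨ x4   [double negation]
≡ (x3 ∨ x3 ∨ x4) ∧ (¬x3 ∨ ¬x3 ∨ x4) ∧ (¬x2 ∨ x4)   [distribute ∨ over ∧]
≡ (x3 ∨ x4) ∧ (¬x3 ∨ x4) ∧ (¬x2 ∨ x4)   [simplify]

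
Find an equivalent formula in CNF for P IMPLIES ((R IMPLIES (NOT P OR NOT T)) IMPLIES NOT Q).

(NOT P OR R OR NOT Q) AND (NOT P OR T OR NOT Q)

P IMPLIES ((R IMPLIES (NOT P OR NOT T)) IMPLIES NOT Q)
≡ NOT P OR ((R IMPLIES (NOT P OR NOT T)) IMPLIES NOT Q)
≡ NOT P OR NOT (R IMPLIES (NOT P OR NOT T)) OR NOT Q
≡ NOT P OR NOT (NOT R OR NOT P OR NOT T) OR NOT Q
≡ NOT P OR (NOT NOT R AND NOT NOT P AND NOT NOT T) OR NOT Q
≡ NOT P OR (R AND NOT NOT P AND NOT NOT T) OR NOT Q
≡ NOT P OR (R AND P AND NOT NOT T) OR NOT Q
≡ NOT P OR (R AND P AND T) OR NOT Q
≡ (NOT P OR R OR NOT Q) AND (NOT P OR P OR NOT Q) AND (NOT P OR T OR NOT Q)
≡ (NOT P OR R OR NOT Q) AND (NOT P OR T OR NOT Q)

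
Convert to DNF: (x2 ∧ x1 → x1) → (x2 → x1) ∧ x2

x1 ∧ x2

(x2 ∧ x1 → x1) → (x2 → x1) ∧ x2
≡ ¬(x2 ∧ x1 → x1) ∨ (x2 → x1) ∧ x2   (eliminate →)
≡ ¬(¬(x2 ∧ x1) ∨ x1) ∨ (x2 → x1) ∧ x2   (eliminate →)
≡ ¬(¬(x2 ∧ x1) ∨ x1) ∨ (¬x2 ∨ x1) ∧ x2   (eliminate →)
≡ ¬¬(x2 ∧ x1) ∧ ¬x1 ∨ (¬x2 ∨ x1) ∧ x2   (De Morgan)
≡ x2 ∧ x1 ∧ ¬x1 ∨ (¬x2 ∨ x1) ∧ x2   (double negation)
≡ x2 ∧ x1 ∧ ¬x1 ∨ ¬x2 ∧ x2 ∨ x1 ∧ x2   (distribute ∧ over ∨)
≡ x1 ∧ x2   (simplify)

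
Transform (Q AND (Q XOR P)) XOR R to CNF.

(Q AND (Q XOR P)) XOR R
= ((Q AND (Q XOR P)) OR R) AND NOT (Q AND (Q XOR P) AND R)   — expand XOR
= ((Q AND (Q OR P) AND NOT (Q AND P)) OR R) AND NOT (Q AND (Q XOR P) AND R)   — expand XOR
= ((Q AND (Q OR P) AND NOT (Q AND P)) OR R) AND NOT (Q AND (Q OR P) AND NOT (Q AND P) AND R)   — expand XOR
= ((Q AND (Q OR P) AND (NOT Q OR NOT P)) OR R) AND NOT (Q AND (Q OR P) AND NOT (Q AND P) AND R)   — De Morgan
= ((Q AND (Q OR P) AND (NOT Q OR NOT P)) OR R) AND (NOT Q OR NOT (Q OR P) OR NOT NOT (Q AND P) OR NOT R)   — De Morgan
= ((Q AND (Q OR P) AND (NOT Q OR NOT P)) OR R) AND (NOT Q OR (NOT Q AND NOT P) OR NOT NOT (Q AND P) OR NOT R)   — De Morgan
= ((Q AND (Q OR P) AND (NOT Q OR NOT P)) OR R) AND (NOT Q OR (NOT Q AND NOT P) OR (Q AND P) OR NOT R)   — double negation
= (Q OR R) AND (Q OR P OR R) AND (NOT Q OR NOT P OR R) AND (NOT Q OR NOT Q OR Q OR NOT R) AND (NOT Q OR NOT Q OR P OR NOT R) AND (NOT Q OR NOT P OR Q OR NOT R) AND (NOT Q OR NOT P OR P OR NOT R)   — distribute OR over AND
= (Q OR R) AND (NOT Q OR NOT P OR R) AND (NOT Q OR P OR NOT R)   — simplify

(Q OR R) AND (NOT Q OR NOT P OR R) AND (NOT Q OR P OR NOT R)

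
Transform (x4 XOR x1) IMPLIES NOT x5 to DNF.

(x4 XOR x1) IMPLIES NOT x5
≡ NOT (x4 XOR x1) OR NOT x5   [eliminate IMPLIES]
≡ NOT ((x4 AND NOT x1) OR (NOT x4 AND x1)) OR NOT x5   [expand XOR]
≡ (NOT (x4 AND NOT x1) AND NOT (NOT x4 AND x1)) OR NOT x5   [De Morgan]
≡ ((NOT x4 OR NOT NOT x1) AND NOT (NOT x4 AND x1)) OR NOT x5   [De Morgan]
≡ ((NOT x4 OR x1) AND NOT (NOT x4 AND x1)) OR NOT x5   [double negation]
≡ ((NOT x4 OR x1) AND (NOT NOT x4 OR NOT x1)) OR NOT x5   [De Morgan]
≡ ((NOT x4 OR x1) AND (x4 OR NOT x1)) OR NOT x5   [double negation]
≡ (NOT x4 AND x4) OR (NOT x4 AND NOT x1) OR (x1 AND x4) OR (x1 AND NOT x1) OR NOT x5   [distribute AND over OR]
≡ (NOT x4 AND NOT x1) OR (x1 AND x4) OR NOT x5   [simplify]

(NOT x4 AND NOT x1) OR (x1 AND x4) OR NOT x5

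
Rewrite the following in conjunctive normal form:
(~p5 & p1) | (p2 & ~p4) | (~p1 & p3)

(~p5 & p1) | (p2 & ~p4) | (~p1 & p3)
≡ (~p5 | p2 | ~p1) & (~p5 | p2 | p3) & (~p5 | ~p4 | ~p1) & (~p5 | ~p4 | p3) & (p1 | p2 | ~p1) & (p1 | p2 | p3) & (p1 | ~p4 | ~p1) & (p1 | ~p4 | p3)   [distribute | over &]
≡ (~p5 | p2 | ~p1) & (~p5 | p2 | p3) & (~p5 | ~p4 | ~p1) & (~p5 | ~p4 | p3) & (p1 | p2 | p3) & (p1 | ~p4 | p3)   [simplify]

(~p5 | p2 | ~p1) & (~p5 | p2 | p3) & (~p5 | ~p4 | ~p1) & (~p5 | ~p4 | p3) & (p1 | p2 | p3) & (p1 | ~p4 | p3)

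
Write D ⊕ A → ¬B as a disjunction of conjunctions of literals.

¬D ∧ ¬A ∨ A ∧ D ∨ ¬B

D ⊕ A → ¬B
≡ ¬(D ⊕ A) ∨ ¬B   [eliminate →]
≡ ¬(D ∧ ¬A ∨ ¬D ∧ A) ∨ ¬B   [expand ⊕]
≡ ¬(D ∧ ¬A) ∧ ¬(¬D ∧ A) ∨ ¬B   [De Morgan]
≡ (¬D ∨ ¬¬A) ∧ ¬(¬D ∧ A) ∨ ¬B   [De Morgan]
≡ (¬D ∨ A) ∧ ¬(¬D ∧ A) ∨ ¬B   [double negation]
≡ (¬D ∨ A) ∧ (¬¬D ∨ ¬A) ∨ ¬B   [De Morgan]
≡ (¬D ∨ A) ∧ (D ∨ ¬A) ∨ ¬B   [double negation]
≡ ¬D ∧ D ∨ ¬D ∧ ¬A ∨ A ∧ D ∨ A ∧ ¬A ∨ ¬B   [distribute ∧ over ∨]
≡ ¬D ∧ ¬A ∨ A ∧ D ∨ ¬B   [simplify]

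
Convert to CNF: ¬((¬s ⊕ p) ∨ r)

(s ∨ p) ∧ (¬p ∨ ¬s) ∧ ¬r

¬((¬s ⊕ p) ∨ r)
⇔ ¬(((¬s ∨ p) ∧ ¬(¬s ∧ p)) ∨ r)   — expand ⊕
⇔ ¬((¬s ∨ p) ∧ ¬(¬s ∧ p)) ∧ ¬r   — De Morgan
⇔ (¬(¬s ∨ p) ∨ ¬¬(¬s ∧ p)) ∧ ¬r   — De Morgan
⇔ ((¬¬s ∧ ¬p) ∨ ¬¬(¬s ∧ p)) ∧ ¬r   — De Morgan
⇔ ((s ∧ ¬p) ∨ ¬¬(¬s ∧ p)) ∧ ¬r   — double negation
⇔ ((s ∧ ¬p) ∨ (¬s ∧ p)) ∧ ¬r   — double negation
⇔ (s ∨ ¬s) ∧ (s ∨ p) ∧ (¬p ∨ ¬s) ∧ (¬p ∨ p) ∧ ¬r   — distribute ∨ over ∧
⇔ (s ∨ p) ∧ (¬p ∨ ¬s) ∧ ¬r   — simplify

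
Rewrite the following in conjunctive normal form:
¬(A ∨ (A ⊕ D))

¬(A ∨ (A ⊕ D))
⇔ ¬(A ∨ ((A ∨ D) ∧ ¬(A ∧ D)))   — expand ⊕
⇔ ¬A ∧ ¬((A ∨ D) ∧ ¬(A ∧ D))   — De Morgan
⇔ ¬A ∧ (¬(A ∨ D) ∨ ¬¬(A ∧ D))   — De Morgan
⇔ ¬A ∧ ((¬A ∧ ¬D) ∨ ¬¬(A ∧ D))   — De Morgan
⇔ ¬A ∧ ((¬A ∧ ¬D) ∨ (A ∧ D))   — double negation
⇔ ¬A ∧ (¬A ∨ A) ∧ (¬A ∨ D) ∧ (¬D ∨ A) ∧ (¬D ∨ D)   — distribute ∨ over ∧
⇔ ¬A ∧ (¬D ∨ A)   — simplify

¬A ∧ (¬D ∨ A)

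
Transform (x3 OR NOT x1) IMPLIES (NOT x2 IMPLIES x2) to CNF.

(NOT x3 OR x2) AND (x1 OR x2)

(x3 OR NOT x1) IMPLIES (NOT x2 IMPLIES x2)
≡ NOT (x3 OR NOT x1) OR (NOT x2 IMPLIES x2)   [eliminate IMPLIES]
≡ NOT (x3 OR NOT x1) OR NOT NOT x2 OR x2   [eliminate IMPLIES]
≡ (NOT x3 AND NOT NOT x1) OR NOT NOT x2 OR x2   [De Morgan]
≡ (NOT x3 AND x1) OR NOT NOT x2 OR x2   [double negation]
≡ (NOT x3 AND x1) OR x2 OR x2   [double negation]
≡ (NOT x3 OR x2 OR x2) AND (x1 OR x2 OR x2)   [distribute OR over AND]
≡ (NOT x3 OR x2) AND (x1 OR x2)   [simplify]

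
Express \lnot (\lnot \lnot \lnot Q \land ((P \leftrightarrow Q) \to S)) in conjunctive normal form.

\lnot (\lnot \lnot \lnot Q \land ((P \leftrightarrow Q) \to S))
⇔ \lnot (\lnot \lnot \lnot Q \land (\lnot (P \leftrightarrow Q) \lor S))   — eliminate \to
⇔ \lnot (\lnot \lnot \lnot Q \land (\lnot ((P \to Q) \land (Q \to P)) \lor S))   — eliminate \leftrightarrow
⇔ \lnot (\lnot \lnot \lnot Q \land (\lnot ((\lnot P \lor Q) \land (Q \to P)) \lor S))   — eliminate \to
⇔ \lnot (\lnot \lnot \lnot Q \land (\lnot ((\lnot P \lor Q) \land (\lnot Q \lor P)) \lor S))   — eliminate \to
⇔ \lnot \lnot \lnot \lnot Q \lor \lnot (\lnot ((\lnot P \lor Q) \land (\lnot Q \lor P)) \lor S)   — De Morgan
⇔ \lnot \lnot Q \lor \lnot (\lnot ((\lnot P \lor Q) \land (\lnot Q \lor P)) \lor S)   — double negation
⇔ Q \lor \lnot (\lnot ((\lnot P \lor Q) \land (\lnot Q \lor P)) \lor S)   — double negation
⇔ Q \lor (\lnot \lnot ((\lnot P \lor Q) \land (\lnot Q \lor P)) \land \lnot S)   — De Morgan
⇔ Q \lor ((\lnot P \lor Q) \land (\lnot Q \lor P) \land \lnot S)   — double negation
⇔ (Q \lor \lnot P \lor Q) \land (Q \lor \lnot Q \lor P) \land (Q \lor \lnot S)   — distribute \lor over \land
⇔ (Q \lor \lnot P) \land (Q \lor \lnot S)   — simplify

(Q \lor \lnot P) \land (Q \lor \lnot S)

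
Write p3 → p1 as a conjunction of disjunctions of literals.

¬p3 ∨ p1

p3 → p1
≡ ¬p3 ∨ p1   (eliminate →)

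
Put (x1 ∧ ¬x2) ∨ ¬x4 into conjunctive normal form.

(x1 ∨ ¬x4) ∧ (¬x2 ∨ ¬x4)

(x1 ∧ ¬x2) ∨ ¬x4
⇔ (x1 ∨ ¬x4) ∧ (¬x2 ∨ ¬x4)   — distribute ∨ over ∧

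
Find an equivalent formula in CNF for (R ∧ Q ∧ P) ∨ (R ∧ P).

R ∧ P

(R ∧ Q ∧ P) ∨ (R ∧ P)
≡ (R ∨ R) ∧ (R ∨ P) ∧ (Q ∨ R) ∧ (Q ∨ P) ∧ (P ∨ R) ∧ (P ∨ P)   — distribute ∨ over ∧
≡ R ∧ P   — simplify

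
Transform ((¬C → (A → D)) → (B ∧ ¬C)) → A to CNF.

¬B ∨ C ∨ A

((¬C → (A → D)) → (B ∧ ¬C)) → A
≡ ¬((¬C → (A → D)) → (B ∧ ¬C)) ∨ A   [eliminate →]
≡ ¬(¬(¬C → (A → D)) ∨ (B ∧ ¬C)) ∨ A   [eliminate →]
≡ ¬(¬(¬¬C ∨ (A → D)) ∨ (B ∧ ¬C)) ∨ A   [eliminate →]
≡ ¬(¬(¬¬C ∨ ¬A ∨ D) ∨ (B ∧ ¬C)) ∨ A   [eliminate →]
≡ (¬¬(¬¬C ∨ ¬A ∨ D) ∧ ¬(B ∧ ¬C)) ∨ A   [De Morgan]
≡ ((¬¬C ∨ ¬A ∨ D) ∧ ¬(B ∧ ¬C)) ∨ A   [double negation]
≡ ((C ∨ ¬A ∨ D) ∧ ¬(B ∧ ¬C)) ∨ A   [double negation]
≡ ((C ∨ ¬A ∨ D) ∧ (¬B ∨ ¬¬C)) ∨ A   [De Morgan]
≡ ((C ∨ ¬A ∨ D) ∧ (¬B ∨ C)) ∨ A   [double negation]
≡ (C ∨ ¬A ∨ D ∨ A) ∧ (¬B ∨ C ∨ A)   [distribute ∨ over ∧]
≡ ¬B ∨ C ∨ A   [simplify]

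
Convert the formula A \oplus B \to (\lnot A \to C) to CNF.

A \oplus B \to (\lnot A \to C)
≡ \lnot (A \oplus B) \lor (\lnot A \to C)
≡ \lnot ((A \lor B) \land \lnot (A \land B)) \lor (\lnot A \to C)
≡ \lnot ((A \lor B) \land \lnot (A \land B)) \lor \lnot \lnot A \lor C
≡ \lnot (A \lor B) \lor \lnot \lnot (A \land B) \lor \lnot \lnot A \lor C
≡ \lnot A \land \lnot B \lor \lnot \lnot (A \land B) \lor \lnot \lnot A \lor C
≡ \lnot A \land \lnot B \lor A \land B \lor \lnot \lnot A \lor C
≡ \lnot A \land \lnot B \lor A \land B \lor A \lor C
≡ (\lnot A \lor A \lor A \lor C) \land (\lnot A \lor B \lor A \lor C) \land (\lnot B \lor A \lor A \lor C) \land (\lnot B \lor B \lor A \lor C)
≡ \lnot B \lor A \lor C

\lnot B \lor A \lor C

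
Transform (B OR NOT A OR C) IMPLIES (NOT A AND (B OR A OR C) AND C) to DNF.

(NOT B AND A AND NOT C) OR (NOT A AND C)

(B OR NOT A OR C) IMPLIES (NOT A AND (B OR A OR C) AND C)
⇔ NOT (B OR NOT A OR C) OR (NOT A AND (B OR A OR C) AND C)   [eliminate IMPLIES]
⇔ (NOT B AND NOT NOT A AND NOT C) OR (NOT A AND (B OR A OR C) AND C)   [De Morgan]
⇔ (NOT B AND A AND NOT C) OR (NOT A AND (B OR A OR C) AND C)   [double negation]
⇔ (NOT B AND A AND NOT C) OR (NOT A AND B AND C) OR (NOT A AND A AND C) OR (NOT A AND C AND C)   [distribute AND over OR]
⇔ (NOT B AND A AND NOT C) OR (NOT A AND C)   [simplify]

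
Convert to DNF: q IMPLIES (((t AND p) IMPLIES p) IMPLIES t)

NOT q OR t

q IMPLIES (((t AND p) IMPLIES p) IMPLIES t)
≡ NOT q OR (((t AND p) IMPLIES p) IMPLIES t)
≡ NOT q OR NOT ((t AND p) IMPLIES p) OR t
≡ NOT q OR NOT (NOT (t AND p) OR p) OR t
≡ NOT q OR (NOT NOT (t AND p) AND NOT p) OR t
≡ NOT q OR (t AND p AND NOT p) OR t
≡ NOT q OR t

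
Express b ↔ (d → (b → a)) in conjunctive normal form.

b ↔ (d → (b → a))
⇔ (b → (d → (b → a))) ∧ ((d → (b → a)) → b)   (eliminate ↔)
⇔ (¬b ∨ (d → (b → a))) ∧ ((d → (b → a)) → b)   (eliminate →)
⇔ (¬b ∨ ¬d ∨ (b → a)) ∧ ((d → (b → a)) → b)   (eliminate →)
⇔ (¬b ∨ ¬d ∨ ¬b ∨ a) ∧ ((d → (b → a)) → b)   (eliminate →)
⇔ (¬b ∨ ¬d ∨ ¬b ∨ a) ∧ (¬(d → (b → a)) ∨ b)   (eliminate →)
⇔ (¬b ∨ ¬d ∨ ¬b ∨ a) ∧ (¬(¬d ∨ (b → a)) ∨ b)   (eliminate →)
⇔ (¬b ∨ ¬d ∨ ¬b ∨ a) ∧ (¬(¬d ∨ ¬b ∨ a) ∨ b)   (eliminate →)
⇔ (¬b ∨ ¬d ∨ ¬b ∨ a) ∧ ((¬¬d ∧ ¬¬b ∧ ¬a) ∨ b)   (De Morgan)
⇔ (¬b ∨ ¬d ∨ ¬b ∨ a) ∧ ((d ∧ ¬¬b ∧ ¬a) ∨ b)   (double negation)
⇔ (¬b ∨ ¬d ∨ ¬b ∨ a) ∧ ((d ∧ b ∧ ¬a) ∨ b)   (double negation)
⇔ (¬b ∨ ¬d ∨ ¬b ∨ a) ∧ (d ∨ b) ∧ (b ∨ b) ∧ (¬a ∨ b)   (distribute ∨ over ∧)
⇔ (¬b ∨ ¬d ∨ a) ∧ b   (simplify)

(¬b ∨ ¬d ∨ a) ∧ b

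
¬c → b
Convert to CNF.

c ∨ b

¬c → b
= ¬¬c ∨ b   [eliminate →]
= c ∨ b   [double negation]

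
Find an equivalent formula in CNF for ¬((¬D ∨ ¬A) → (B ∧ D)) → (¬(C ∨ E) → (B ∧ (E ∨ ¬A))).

(D ∨ B ∨ C ∨ E) ∧ (D ∨ C ∨ E ∨ ¬A) ∧ (A ∨ B ∨ C ∨ E)

¬((¬D ∨ ¬A) → (B ∧ D)) → (¬(C ∨ E) → (B ∧ (E ∨ ¬A)))
≡ ¬¬((¬D ∨ ¬A) → (B ∧ D)) ∨ (¬(C ∨ E) → (B ∧ (E ∨ ¬A)))   — eliminate →
≡ ¬¬(¬(¬D ∨ ¬A) ∨ (B ∧ D)) ∨ (¬(C ∨ E) → (B ∧ (E ∨ ¬A)))   — eliminate →
≡ ¬¬(¬(¬D ∨ ¬A) ∨ (B ∧ D)) ∨ ¬¬(C ∨ E) ∨ (B ∧ (E ∨ ¬A))   — eliminate →
≡ ¬(¬D ∨ ¬A) ∨ (B ∧ D) ∨ ¬¬(C ∨ E) ∨ (B ∧ (E ∨ ¬A))   — double negation
≡ (¬¬D ∧ ¬¬A) ∨ (B ∧ D) ∨ ¬¬(C ∨ E) ∨ (B ∧ (E ∨ ¬A))   — De Morgan
≡ (D ∧ ¬¬A) ∨ (B ∧ D) ∨ ¬¬(C ∨ E) ∨ (B ∧ (E ∨ ¬A))   — double negation
≡ (D ∧ A) ∨ (B ∧ D) ∨ ¬¬(C ∨ E) ∨ (B ∧ (E ∨ ¬A))   — double negation
≡ (D ∧ A) ∨ (B ∧ D) ∨ C ∨ E ∨ (B ∧ (E ∨ ¬A))   — double negation
≡ (D ∨ B ∨ C ∨ E ∨ B) ∧ (D ∨ B ∨ C ∨ E ∨ E ∨ ¬A) ∧ (D ∨ D ∨ C ∨ E ∨ B) ∧ (D ∨ D ∨ C ∨ E ∨ E ∨ ¬A) ∧ (A ∨ B ∨ C ∨ E ∨ B) ∧ (A ∨ B ∨ C ∨ E ∨ E ∨ ¬A) ∧ (A ∨ D ∨ C ∨ E ∨ B) ∧ (A ∨ D ∨ C ∨ E ∨ E ∨ ¬A)   — distribute ∨ over ∧
≡ (D ∨ B ∨ C ∨ E) ∧ (D ∨ C ∨ E ∨ ¬A) ∧ (A ∨ B ∨ C ∨ E)   — simplify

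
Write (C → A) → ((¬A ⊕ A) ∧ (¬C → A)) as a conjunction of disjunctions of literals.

(C → A) → ((¬A ⊕ A) ∧ (¬C → A))
⇔ ¬(C → A) ∨ ((¬A ⊕ A) ∧ (¬C → A))
⇔ ¬(¬C ∨ A) ∨ ((¬A ⊕ A) ∧ (¬C → A))
⇔ ¬(¬C ∨ A) ∨ ((¬A ∨ A) ∧ ¬(¬A ∧ A) ∧ (¬C → A))
⇔ ¬(¬C ∨ A) ∨ ((¬A ∨ A) ∧ ¬(¬A ∧ A) ∧ (¬¬C ∨ A))
⇔ (¬¬C ∧ ¬A) ∨ ((¬A ∨ A) ∧ ¬(¬A ∧ A) ∧ (¬¬C ∨ A))
⇔ (C ∧ ¬A) ∨ ((¬A ∨ A) ∧ ¬(¬A ∧ A) ∧ (¬¬C ∨ A))
⇔ (C ∧ ¬A) ∨ ((¬A ∨ A) ∧ (¬¬A ∨ ¬A) ∧ (¬¬C ∨ A))
⇔ (C ∧ ¬A) ∨ ((¬A ∨ A) ∧ (A ∨ ¬A) ∧ (¬¬C ∨ A))
⇔ (C ∧ ¬A) ∨ ((¬A ∨ A) ∧ (A ∨ ¬A) ∧ (C ∨ A))
⇔ (C ∨ ¬A ∨ A) ∧ (C ∨ A ∨ ¬A) ∧ (C ∨ C ∨ A) ∧ (¬A ∨ ¬A ∨ A) ∧ (¬A ∨ A ∨ ¬A) ∧ (¬A ∨ C ∨ A)
⇔ C ∨ A

C ∨ A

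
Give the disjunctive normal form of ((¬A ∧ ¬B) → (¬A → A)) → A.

(¬A ∧ ¬B) ∨ A

((¬A ∧ ¬B) → (¬A → A)) → A
= ¬((¬A ∧ ¬B) → (¬A → A)) ∨ A   — eliminate →
= ¬(¬(¬A ∧ ¬B) ∨ (¬A → A)) ∨ A   — eliminate →
= ¬(¬(¬A ∧ ¬B) ∨ ¬¬A ∨ A) ∨ A   — eliminate →
= (¬¬(¬A ∧ ¬B) ∧ ¬¬¬A ∧ ¬A) ∨ A   — De Morgan
= (¬A ∧ ¬B ∧ ¬¬¬A ∧ ¬A) ∨ A   — double negation
= (¬A ∧ ¬B ∧ ¬A ∧ ¬A) ∨ A   — double negation
= (¬A ∧ ¬B) ∨ A   — simplify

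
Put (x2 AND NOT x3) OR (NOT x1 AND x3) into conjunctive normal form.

(x2 AND NOT x3) OR (NOT x1 AND x3)
⇔ (x2 OR NOT x1) AND (x2 OR x3) AND (NOT x3 OR NOT x1) AND (NOT x3 OR x3)   [distribute OR over AND]
⇔ (x2 OR NOT x1) AND (x2 OR x3) AND (NOT x3 OR NOT x1)   [simplify]

(x2 OR NOT x1) AND (x2 OR x3) AND (NOT x3 OR NOT x1)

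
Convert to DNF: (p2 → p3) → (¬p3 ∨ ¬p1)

(p2 → p3) → (¬p3 ∨ ¬p1)
⇔ ¬(p2 → p3) ∨ ¬p3 ∨ ¬p1   [eliminate →]
⇔ ¬(¬p2 ∨ p3) ∨ ¬p3 ∨ ¬p1   [eliminate →]
⇔ (¬¬p2 ∧ ¬p3) ∨ ¬p3 ∨ ¬p1   [De Morgan]
⇔ (p2 ∧ ¬p3) ∨ ¬p3 ∨ ¬p1   [double negation]
⇔ ¬p3 ∨ ¬p1   [simplify]

¬p3 ∨ ¬p1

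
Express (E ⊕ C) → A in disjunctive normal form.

(¬E ∧ ¬C) ∨ (C ∧ E) ∨ A

(E ⊕ C) → A
≡ ¬(E ⊕ C) ∨ A   (eliminate →)
≡ ¬((E ∧ ¬C) ∨ (¬E ∧ C)) ∨ A   (expand ⊕)
≡ (¬(E ∧ ¬C) ∧ ¬(¬E ∧ C)) ∨ A   (De Morgan)
≡ ((¬E ∨ ¬¬C) ∧ ¬(¬E ∧ C)) ∨ A   (De Morgan)
≡ ((¬E ∨ C) ∧ ¬(¬E ∧ C)) ∨ A   (double negation)
≡ ((¬E ∨ C) ∧ (¬¬E ∨ ¬C)) ∨ A   (De Morgan)
≡ ((¬E ∨ C) ∧ (E ∨ ¬C)) ∨ A   (double negation)
≡ (¬E ∧ E) ∨ (¬E ∧ ¬C) ∨ (C ∧ E) ∨ (C ∧ ¬C) ∨ A   (distribute ∧ over ∨)
≡ (¬E ∧ ¬C) ∨ (C ∧ E) ∨ A   (simplify)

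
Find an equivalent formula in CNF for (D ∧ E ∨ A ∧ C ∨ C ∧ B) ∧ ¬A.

(D ∧ E ∨ A ∧ C ∨ C ∧ B) ∧ ¬A
≡ (D ∨ A ∨ C) ∧ (D ∨ A ∨ B) ∧ (D ∨ C ∨ C) ∧ (D ∨ C ∨ B) ∧ (E ∨ A ∨ C) ∧ (E ∨ A ∨ B) ∧ (E ∨ C ∨ C) ∧ (E ∨ C ∨ B) ∧ ¬A   — distribute ∨ over ∧
≡ (D ∨ A ∨ B) ∧ (D ∨ C) ∧ (E ∨ A ∨ B) ∧ (E ∨ C) ∧ ¬A   — simplify

(D ∨ A ∨ B) ∧ (D ∨ C) ∧ (E ∨ A ∨ B) ∧ (E ∨ C) ∧ ¬A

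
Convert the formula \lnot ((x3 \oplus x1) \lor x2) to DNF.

(\lnot x3 \land \lnot x1 \land \lnot x2) \lor (x1 \land x3 \land \lnot x2)

\lnot ((x3 \oplus x1) \lor x2)
= \lnot ((x3 \land \lnot x1) \lor (\lnot x3 \land x1) \lor x2)   [expand \oplus]
= \lnot (x3 \land \lnot x1) \land \lnot (\lnot x3 \land x1) \land \lnot x2   [De Morgan]
= (\lnot x3 \lor \lnot \lnot x1) \land \lnot (\lnot x3 \land x1) \land \lnot x2   [De Morgan]
= (\lnot x3 \lor x1) \land \lnot (\lnot x3 \land x1) \land \lnot x2   [double negation]
= (\lnot x3 \lor x1) \land (\lnot \lnot x3 \lor \lnot x1) \land \lnot x2   [De Morgan]
= (\lnot x3 \lor x1) \land (x3 \lor \lnot x1) \land \lnot x2   [double negation]
= (\lnot x3 \land x3 \land \lnot x2) \lor (\lnot x3 \land \lnot x1 \land \lnot x2) \lor (x1 \land x3 \land \lnot x2) \lor (x1 \land \lnot x1 \land \lnot x2)   [distribute \land over \lor]
= (\lnot x3 \land \lnot x1 \land \lnot x2) \lor (x1 \land x3 \land \lnot x2)   [simplify]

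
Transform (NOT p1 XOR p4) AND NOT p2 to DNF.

(NOT p1 AND NOT p4 AND NOT p2) OR (p1 AND p4 AND NOT p2)

(NOT p1 XOR p4) AND NOT p2
≡ ((NOT p1 AND NOT p4) OR (NOT NOT p1 AND p4)) AND NOT p2   — expand XOR
≡ ((NOT p1 AND NOT p4) OR (p1 AND p4)) AND NOT p2   — double negation
≡ (NOT p1 AND NOT p4 AND NOT p2) OR (p1 AND p4 AND NOT p2)   — distribute AND over OR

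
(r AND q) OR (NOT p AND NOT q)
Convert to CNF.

(r OR NOT p) AND (r OR NOT q) AND (q OR NOT p)

(r AND q) OR (NOT p AND NOT q)
= (r OR NOT p) AND (r OR NOT q) AND (q OR NOT p) AND (q OR NOT q)   [distribute OR over AND]
= (r OR NOT p) AND (r OR NOT q) AND (q OR NOT p)   [simplify]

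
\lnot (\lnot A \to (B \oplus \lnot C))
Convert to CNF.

\lnot (\lnot A \to (B \oplus \lnot C))
⇔ \lnot (\lnot \lnot A \lor (B \oplus \lnot C))   [eliminate \to]
⇔ \lnot (\lnot \lnot A \lor ((B \lor \lnot C) \land \lnot (B \land \lnot C)))   [expand \oplus]
⇔ \lnot \lnot \lnot A \land \lnot ((B \lor \lnot C) \land \lnot (B \land \lnot C))   [De Morgan]
⇔ \lnot A \land \lnot ((B \lor \lnot C) \land \lnot (B \land \lnot C))   [double negation]
⇔ \lnot A \land (\lnot (B \lor \lnot C) \lor \lnot \lnot (B \land \lnot C))   [De Morgan]
⇔ \lnot A \land ((\lnot B \land \lnot \lnot C) \lor \lnot \lnot (B \land \lnot C))   [De Morgan]
⇔ \lnot A \land ((\lnot B \land C) \lor \lnot \lnot (B \land \lnot C))   [double negation]
⇔ \lnot A \land ((\lnot B \land C) \lor (B \land \lnot C))   [double negation]
⇔ \lnot A \land (\lnot B \lor B) \land (\lnot B \lor \lnot C) \land (C \lor B) \land (C \lor \lnot C)   [distribute \lor over \land]
⇔ \lnot A \land (\lnot B \lor \lnot C) \land (C \lor B)   [simplify]

\lnot A \land (\lnot B \lor \lnot C) \land (C \lor B)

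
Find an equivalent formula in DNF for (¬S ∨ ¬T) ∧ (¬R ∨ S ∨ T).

(¬S ∧ ¬R) ∨ (¬S ∧ T) ∨ (¬T ∧ ¬R) ∨ (¬T ∧ S)

(¬S ∨ ¬T) ∧ (¬R ∨ S ∨ T)
≡ (¬S ∧ ¬R) ∨ (¬S ∧ S) ∨ (¬S ∧ T) ∨ (¬T ∧ ¬R) ∨ (¬T ∧ S) ∨ (¬T ∧ T)
≡ (¬S ∧ ¬R) ∨ (¬S ∧ T) ∨ (¬T ∧ ¬R) ∨ (¬T ∧ S)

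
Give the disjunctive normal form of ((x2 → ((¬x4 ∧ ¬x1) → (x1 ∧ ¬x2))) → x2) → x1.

((x2 → ((¬x4 ∧ ¬x1) → (x1 ∧ ¬x2))) → x2) → x1
≡ ¬((x2 → ((¬x4 ∧ ¬x1) → (x1 ∧ ¬x2))) → x2) ∨ x1   [eliminate →]
≡ ¬(¬(x2 → ((¬x4 ∧ ¬x1) → (x1 ∧ ¬x2))) ∨ x2) ∨ x1   [eliminate →]
≡ ¬(¬(¬x2 ∨ ((¬x4 ∧ ¬x1) → (x1 ∧ ¬x2))) ∨ x2) ∨ x1   [eliminate →]
≡ ¬(¬(¬x2 ∨ ¬(¬x4 ∧ ¬x1) ∨ (x1 ∧ ¬x2)) ∨ x2) ∨ x1   [eliminate →]
≡ (¬¬(¬x2 ∨ ¬(¬x4 ∧ ¬x1) ∨ (x1 ∧ ¬x2)) ∧ ¬x2) ∨ x1   [De Morgan]
≡ ((¬x2 ∨ ¬(¬x4 ∧ ¬x1) ∨ (x1 ∧ ¬x2)) ∧ ¬x2) ∨ x1   [double negation]
≡ ((¬x2 ∨ ¬¬x4 ∨ ¬¬x1 ∨ (x1 ∧ ¬x2)) ∧ ¬x2) ∨ x1   [De Morgan]
≡ ((¬x2 ∨ x4 ∨ ¬¬x1 ∨ (x1 ∧ ¬x2)) ∧ ¬x2) ∨ x1   [double negation]
≡ ((¬x2 ∨ x4 ∨ x1 ∨ (x1 ∧ ¬x2)) ∧ ¬x2) ∨ x1   [double negation]
≡ (¬x2 ∧ ¬x2) ∨ (x4 ∧ ¬x2) ∨ (x1 ∧ ¬x2) ∨ (x1 ∧ ¬x2 ∧ ¬x2) ∨ x1   [distribute ∧ over ∨]
≡ ¬x2 ∨ x1   [simplify]

¬x2 ∨ x1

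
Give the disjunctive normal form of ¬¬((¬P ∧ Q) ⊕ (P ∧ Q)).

(¬P ∧ Q) ∨ (P ∧ Q)

¬¬((¬P ∧ Q) ⊕ (P ∧ Q))
≡ ¬¬((¬P ∧ Q ∧ ¬(P ∧ Q)) ∨ (¬(¬P ∧ Q) ∧ P ∧ Q))   — expand ⊕
≡ (¬P ∧ Q ∧ ¬(P ∧ Q)) ∨ (¬(¬P ∧ Q) ∧ P ∧ Q)   — double negation
≡ (¬P ∧ Q ∧ (¬P ∨ ¬Q)) ∨ (¬(¬P ∧ Q) ∧ P ∧ Q)   — De Morgan
≡ (¬P ∧ Q ∧ (¬P ∨ ¬Q)) ∨ ((¬¬P ∨ ¬Q) ∧ P ∧ Q)   — De Morgan
≡ (¬P ∧ Q ∧ (¬P ∨ ¬Q)) ∨ ((P ∨ ¬Q) ∧ P ∧ Q)   — double negation
≡ (¬P ∧ Q ∧ ¬P) ∨ (¬P ∧ Q ∧ ¬Q) ∨ (P ∧ P ∧ Q) ∨ (¬Q ∧ P ∧ Q)   — distribute ∧ over ∨
≡ (¬P ∧ Q) ∨ (P ∧ Q)   — simplify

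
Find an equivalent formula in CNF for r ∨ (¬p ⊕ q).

(r ∨ ¬p ∨ q) ∧ (r ∨ p ∨ ¬q)

r ∨ (¬p ⊕ q)
≡ r ∨ ((¬p ∨ q) ∧ ¬(¬p ∧ q))   [expand ⊕]
≡ r ∨ ((¬p ∨ q) ∧ (¬¬p ∨ ¬q))   [De Morgan]
≡ r ∨ ((¬p ∨ q) ∧ (p ∨ ¬q))   [double negation]
≡ (r ∨ ¬p ∨ q) ∧ (r ∨ p ∨ ¬q)   [distribute ∨ over ∧]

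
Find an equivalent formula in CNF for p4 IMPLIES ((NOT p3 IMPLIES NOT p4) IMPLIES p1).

p4 IMPLIES ((NOT p3 IMPLIES NOT p4) IMPLIES p1)
≡ NOT p4 OR ((NOT p3 IMPLIES NOT p4) IMPLIES p1)   — eliminate IMPLIES
≡ NOT p4 OR NOT (NOT p3 IMPLIES NOT p4) OR p1   — eliminate IMPLIES
≡ NOT p4 OR NOT (NOT NOT p3 OR NOT p4) OR p1   — eliminate IMPLIES
≡ NOT p4 OR (NOT NOT NOT p3 AND NOT NOT p4) OR p1   — De Morgan
≡ NOT p4 OR (NOT p3 AND NOT NOT p4) OR p1   — double negation
≡ NOT p4 OR (NOT p3 AND p4) OR p1   — double negation
≡ (NOT p4 OR NOT p3 OR p1) AND (NOT p4 OR p4 OR p1)   — distribute OR over AND
≡ NOT p4 OR NOT p3 OR p1   — simplify

NOT p4 OR NOT p3 OR p1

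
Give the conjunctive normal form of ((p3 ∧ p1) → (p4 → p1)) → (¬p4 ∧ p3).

p3 ∧ (p1 ∨ ¬p4) ∧ (¬p1 ∨ ¬p4)

((p3 ∧ p1) → (p4 → p1)) → (¬p4 ∧ p3)
≡ ¬((p3 ∧ p1) → (p4 → p1)) ∨ (¬p4 ∧ p3)   (eliminate →)
≡ ¬(¬(p3 ∧ p1) ∨ (p4 → p1)) ∨ (¬p4 ∧ p3)   (eliminate →)
≡ ¬(¬(p3 ∧ p1) ∨ ¬p4 ∨ p1) ∨ (¬p4 ∧ p3)   (eliminate →)
≡ (¬¬(p3 ∧ p1) ∧ ¬¬p4 ∧ ¬p1) ∨ (¬p4 ∧ p3)   (De Morgan)
≡ (p3 ∧ p1 ∧ ¬¬p4 ∧ ¬p1) ∨ (¬p4 ∧ p3)   (double negation)
≡ (p3 ∧ p1 ∧ p4 ∧ ¬p1) ∨ (¬p4 ∧ p3)   (double negation)
≡ (p3 ∨ ¬p4) ∧ (p3 ∨ p3) ∧ (p1 ∨ ¬p4) ∧ (p1 ∨ p3) ∧ (p4 ∨ ¬p4) ∧ (p4 ∨ p3) ∧ (¬p1 ∨ ¬p4) ∧ (¬p1 ∨ p3)   (distribute ∨ over ∧)
≡ p3 ∧ (p1 ∨ ¬p4) ∧ (¬p1 ∨ ¬p4)   (simplify)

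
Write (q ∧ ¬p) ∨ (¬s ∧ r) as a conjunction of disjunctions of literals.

(q ∧ ¬p) ∨ (¬s ∧ r)
= (q ∨ ¬s) ∧ (q ∨ r) ∧ (¬p ∨ ¬s) ∧ (¬p ∨ r)

(q ∨ ¬s) ∧ (q ∨ r) ∧ (¬p ∨ ¬s) ∧ (¬p ∨ r)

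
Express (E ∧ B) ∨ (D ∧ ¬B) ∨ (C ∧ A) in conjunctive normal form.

(E ∧ B) ∨ (D ∧ ¬B) ∨ (C ∧ A)
= (E ∨ D ∨ C) ∧ (E ∨ D ∨ A) ∧ (E ∨ ¬B ∨ C) ∧ (E ∨ ¬B ∨ A) ∧ (B ∨ D ∨ C) ∧ (B ∨ D ∨ A) ∧ (B ∨ ¬B ∨ C) ∧ (B ∨ ¬B ∨ A)   (distribute ∨ over ∧)
= (E ∨ D ∨ C) ∧ (E ∨ D ∨ A) ∧ (E ∨ ¬B ∨ C) ∧ (E ∨ ¬B ∨ A) ∧ (B ∨ D ∨ C) ∧ (B ∨ D ∨ A)   (simplify)

(E ∨ D ∨ C) ∧ (E ∨ D ∨ A) ∧ (E ∨ ¬B ∨ C) ∧ (E ∨ ¬B ∨ A) ∧ (B ∨ D ∨ C) ∧ (B ∨ D ∨ A)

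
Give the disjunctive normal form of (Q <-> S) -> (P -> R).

(Q & ~S) | (S & ~Q) | ~P | R

(Q <-> S) -> (P -> R)
= ~(Q <-> S) | (P -> R)   (eliminate ->)
= ~((Q -> S) & (S -> Q)) | (P -> R)   (eliminate <->)
= ~((~Q | S) & (S -> Q)) | (P -> R)   (eliminate ->)
= ~((~Q | S) & (~S | Q)) | (P -> R)   (eliminate ->)
= ~((~Q | S) & (~S | Q)) | ~P | R   (eliminate ->)
= ~(~Q | S) | ~(~S | Q) | ~P | R   (De Morgan)
= (~~Q & ~S) | ~(~S | Q) | ~P | R   (De Morgan)
= (Q & ~S) | ~(~S | Q) | ~P | R   (double negation)
= (Q & ~S) | (~~S & ~Q) | ~P | R   (De Morgan)
= (Q & ~S) | (S & ~Q) | ~P | R   (double negation)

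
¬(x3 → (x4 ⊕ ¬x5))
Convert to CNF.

x3 ∧ (¬x4 ∨ ¬x5) ∧ (x5 ∨ x4)

¬(x3 → (x4 ⊕ ¬x5))
⇔ ¬(¬x3 ∨ (x4 ⊕ ¬x5))   [eliminate →]
⇔ ¬(¬x3 ∨ ((x4 ∨ ¬x5) ∧ ¬(x4 ∧ ¬x5)))   [expand ⊕]
⇔ ¬¬x3 ∧ ¬((x4 ∨ ¬x5) ∧ ¬(x4 ∧ ¬x5))   [De Morgan]
⇔ x3 ∧ ¬((x4 ∨ ¬x5) ∧ ¬(x4 ∧ ¬x5))   [double negation]
⇔ x3 ∧ (¬(x4 ∨ ¬x5) ∨ ¬¬(x4 ∧ ¬x5))   [De Morgan]
⇔ x3 ∧ ((¬x4 ∧ ¬¬x5) ∨ ¬¬(x4 ∧ ¬x5))   [De Morgan]
⇔ x3 ∧ ((¬x4 ∧ x5) ∨ ¬¬(x4 ∧ ¬x5))   [double negation]
⇔ x3 ∧ ((¬x4 ∧ x5) ∨ (x4 ∧ ¬x5))   [double negation]
⇔ x3 ∧ (¬x4 ∨ x4) ∧ (¬x4 ∨ ¬x5) ∧ (x5 ∨ x4) ∧ (x5 ∨ ¬x5)   [distribute ∨ over ∧]
⇔ x3 ∧ (¬x4 ∨ ¬x5) ∧ (x5 ∨ x4)   [simplify]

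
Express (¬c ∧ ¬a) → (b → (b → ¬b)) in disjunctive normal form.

c ∨ a ∨ ¬b

(¬c ∧ ¬a) → (b → (b → ¬b))
⇔ ¬(¬c ∧ ¬a) ∨ (b → (b → ¬b))   [eliminate →]
⇔ ¬(¬c ∧ ¬a) ∨ ¬b ∨ (b → ¬b)   [eliminate →]
⇔ ¬(¬c ∧ ¬a) ∨ ¬b ∨ ¬b ∨ ¬b   [eliminate →]
⇔ ¬¬c ∨ ¬¬a ∨ ¬b ∨ ¬b ∨ ¬b   [De Morgan]
⇔ c ∨ ¬¬a ∨ ¬b ∨ ¬b ∨ ¬b   [double negation]
⇔ c ∨ a ∨ ¬b ∨ ¬b ∨ ¬b   [double negation]
⇔ c ∨ a ∨ ¬b   [simplify]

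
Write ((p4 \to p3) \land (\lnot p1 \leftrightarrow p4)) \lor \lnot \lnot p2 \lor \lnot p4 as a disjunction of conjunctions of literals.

((p4 \to p3) \land (\lnot p1 \leftrightarrow p4)) \lor \lnot \lnot p2 \lor \lnot p4
≡ ((\lnot p4 \lor p3) \land (\lnot p1 \leftrightarrow p4)) \lor \lnot \lnot p2 \lor \lnot p4
≡ ((\lnot p4 \lor p3) \land (\lnot p1 \to p4) \land (p4 \to \lnot p1)) \lor \lnot \lnot p2 \lor \lnot p4
≡ ((\lnot p4 \lor p3) \land (\lnot \lnot p1 \lor p4) \land (p4 \to \lnot p1)) \lor \lnot \lnot p2 \lor \lnot p4
≡ ((\lnot p4 \lor p3) \land (\lnot \lnot p1 \lor p4) \land (\lnot p4 \lor \lnot p1)) \lor \lnot \lnot p2 \lor \lnot p4
≡ ((\lnot p4 \lor p3) \land (p1 \lor p4) \land (\lnot p4 \lor \lnot p1)) \lor \lnot \lnot p2 \lor \lnot p4
≡ ((\lnot p4 \lor p3) \land (p1 \lor p4) \land (\lnot p4 \lor \lnot p1)) \lor p2 \lor \lnot p4
≡ (\lnot p4 \land p1 \land \lnot p4) \lor (\lnot p4 \land p1 \land \lnot p1) \lor (\lnot p4 \land p4 \land \lnot p4) \lor (\lnot p4 \land p4 \land \lnot p1) \lor (p3 \land p1 \land \lnot p4) \lor (p3 \land p1 \land \lnot p1) \lor (p3 \land p4 \land \lnot p4) \lor (p3 \land p4 \land \lnot p1) \lor p2 \lor \lnot p4
≡ (p3 \land p4 \land \lnot p1) \lor p2 \lor \lnot p4

(p3 \land p4 \land \lnot p1) \lor p2 \lor \lnot p4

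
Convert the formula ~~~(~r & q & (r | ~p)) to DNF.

~~~(~r & q & (r | ~p))
= ~(~r & q & (r | ~p))   (double negation)
= ~~r | ~q | ~(r | ~p)   (De Morgan)
= r | ~q | ~(r | ~p)   (double negation)
= r | ~q | (~r & ~~p)   (De Morgan)
= r | ~q | (~r & p)   (double negation)

r | ~q | (~r & p)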